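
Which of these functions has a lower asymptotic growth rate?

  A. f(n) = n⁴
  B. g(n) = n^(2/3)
B

f(n) = n⁴ is O(n⁴), while g(n) = n^(2/3) is O(n^(2/3)).
Since O(n^(2/3)) grows slower than O(n⁴), g(n) is dominated.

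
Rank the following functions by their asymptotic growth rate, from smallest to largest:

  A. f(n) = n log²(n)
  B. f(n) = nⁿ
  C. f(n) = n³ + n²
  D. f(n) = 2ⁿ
A < C < D < B

Comparing growth rates:
A = n log²(n) is O(n log² n)
C = n³ + n² is O(n³)
D = 2ⁿ is O(2ⁿ)
B = nⁿ is O(nⁿ)

Therefore, the order from slowest to fastest is: A < C < D < B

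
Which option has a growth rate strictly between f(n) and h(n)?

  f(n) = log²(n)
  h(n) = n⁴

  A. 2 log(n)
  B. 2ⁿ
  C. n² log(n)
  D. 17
C

We need g(n) with log²(n) = o(g(n)) and g(n) = o(n⁴), i.e. O(log² n) ≺ g ≺ O(n⁴).
Check each option:
  A. 2 log(n) — O(log n) does not grow strictly faster than f(n)
  B. 2ⁿ — O(2ⁿ) does not grow strictly slower than h(n)
  C. n² log(n) — O(n² log n) is strictly between O(log² n) and O(n⁴) ✓
  D. 17 — O(1) does not grow strictly faster than f(n)

Only option C (n² log(n)) lies strictly between.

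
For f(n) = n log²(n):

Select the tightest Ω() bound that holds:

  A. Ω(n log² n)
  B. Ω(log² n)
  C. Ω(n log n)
A

f(n) = n log²(n) is Ω(n log² n).
All listed options are valid Big-Ω bounds (lower bounds),
but Ω(n log² n) is the tightest (largest valid bound).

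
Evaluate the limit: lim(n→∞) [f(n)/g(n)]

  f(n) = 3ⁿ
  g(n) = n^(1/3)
∞

Since 3ⁿ (O(3ⁿ)) grows faster than n^(1/3) (O(n^(1/3))),
the ratio f(n)/g(n) → ∞ as n → ∞.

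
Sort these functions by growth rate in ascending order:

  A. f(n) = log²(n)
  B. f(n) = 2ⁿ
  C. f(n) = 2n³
A < C < B

Comparing growth rates:
A = log²(n) is O(log² n)
C = 2n³ is O(n³)
B = 2ⁿ is O(2ⁿ)

Therefore, the order from slowest to fastest is: A < C < B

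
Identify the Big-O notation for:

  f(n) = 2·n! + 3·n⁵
O(n!)

The dominant term in 2·n! + 3·n⁵ is 2·n!, which is Θ(n!).
Lower-order terms (3·n⁵) are asymptotically negligible.
Constants are absorbed, so the tightest bound is O(n!).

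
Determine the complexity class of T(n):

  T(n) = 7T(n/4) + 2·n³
Θ(n³)

Master Theorem: a = 7, b = 4, f(n) = 2·n³.
Compute the critical exponent d = log₄(7) = 1.404.
Compare f(n) = Θ(n³) against n^d:
  k = 3 > d = 1.404, so f(n) = Ω(n^(d+ε)) — Case 3.
  Regularity: a·(n/b)^3/n^3 = a/b^3 = 7/64 < 1 ✓.
  The top-level work dominates: T(n) = Θ(f(n)) = Θ(n³).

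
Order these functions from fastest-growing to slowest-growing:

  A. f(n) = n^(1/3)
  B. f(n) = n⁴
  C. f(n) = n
B > C > A

Comparing growth rates:
B = n⁴ is O(n⁴)
C = n is O(n)
A = n^(1/3) is O(n^(1/3))

Therefore, the order from fastest to slowest is: B > C > A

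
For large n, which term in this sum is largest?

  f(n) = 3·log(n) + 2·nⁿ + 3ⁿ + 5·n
2·nⁿ

Looking at each term:
  - 3·log(n) is O(log n)
  - 2·nⁿ is O(nⁿ)
  - 3ⁿ is O(3ⁿ)
  - 5·n is O(n)

The term 2·nⁿ (O(nⁿ)) grows fastest and dominates all others.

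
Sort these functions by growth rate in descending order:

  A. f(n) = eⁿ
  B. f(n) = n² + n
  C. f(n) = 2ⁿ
A > C > B

Comparing growth rates:
A = eⁿ is O(eⁿ)
C = 2ⁿ is O(2ⁿ)
B = n² + n is O(n²)

Therefore, the order from fastest to slowest is: A > C > B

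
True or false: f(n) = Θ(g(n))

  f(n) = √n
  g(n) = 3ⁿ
False

f(n) = √n is O(√n), and g(n) = 3ⁿ is O(3ⁿ).
Since they have different growth rates, f(n) = Θ(g(n)) is false.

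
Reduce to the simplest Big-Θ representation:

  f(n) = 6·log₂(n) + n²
Θ(n²)

Order the terms by growth rate: 6·log₂(n) ≺ n².
The fastest-growing term n² dominates as n → ∞; dropping its constant factor gives Θ(n²).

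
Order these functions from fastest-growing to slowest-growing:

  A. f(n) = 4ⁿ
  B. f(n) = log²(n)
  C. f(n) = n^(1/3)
A > C > B

Comparing growth rates:
A = 4ⁿ is O(4ⁿ)
C = n^(1/3) is O(n^(1/3))
B = log²(n) is O(log² n)

Therefore, the order from fastest to slowest is: A > C > B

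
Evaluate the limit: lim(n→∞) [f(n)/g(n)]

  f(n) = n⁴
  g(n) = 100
∞

Since n⁴ (O(n⁴)) grows faster than 100 (O(1)),
the ratio f(n)/g(n) → ∞ as n → ∞.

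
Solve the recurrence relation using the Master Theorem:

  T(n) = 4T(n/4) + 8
Θ(n)

Master Theorem: a = 4, b = 4, f(n) = 8.
Compute the critical exponent d = log₄(4) = 1.
Compare f(n) = Θ(1) against n^d:
  k = 0 < d = 1, so f(n) = O(n^(d-ε)) — Case 1.
  The recursion cost dominates: T(n) = Θ(n^d) = Θ(n).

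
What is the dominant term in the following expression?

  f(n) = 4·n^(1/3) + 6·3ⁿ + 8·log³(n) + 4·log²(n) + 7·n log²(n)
6·3ⁿ

Looking at each term:
  - 4·n^(1/3) is O(n^(1/3))
  - 6·3ⁿ is O(3ⁿ)
  - 8·log³(n) is O(log³ n)
  - 4·log²(n) is O(log² n)
  - 7·n log²(n) is O(n log² n)

The term 6·3ⁿ (O(3ⁿ)) grows fastest and dominates all others.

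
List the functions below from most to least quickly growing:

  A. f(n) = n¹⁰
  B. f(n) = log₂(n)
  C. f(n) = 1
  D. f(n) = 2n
A > D > B > C

Comparing growth rates:
A = n¹⁰ is O(n¹⁰)
D = 2n is O(n)
B = log₂(n) is O(log n)
C = 1 is O(1)

Therefore, the order from fastest to slowest is: A > D > B > C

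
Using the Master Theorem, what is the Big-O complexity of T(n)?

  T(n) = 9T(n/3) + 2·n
Θ(n²)

Master Theorem: a = 9, b = 3, f(n) = 2·n.
Compute the critical exponent d = log₃(9) = 2.
Compare f(n) = Θ(n) against n^d:
  k = 1 < d = 2, so f(n) = O(n^(d-ε)) — Case 1.
  The recursion cost dominates: T(n) = Θ(n^d) = Θ(n²).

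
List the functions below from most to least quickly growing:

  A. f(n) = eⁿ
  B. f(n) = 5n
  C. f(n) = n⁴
A > C > B

Comparing growth rates:
A = eⁿ is O(eⁿ)
C = n⁴ is O(n⁴)
B = 5n is O(n)

Therefore, the order from fastest to slowest is: A > C > B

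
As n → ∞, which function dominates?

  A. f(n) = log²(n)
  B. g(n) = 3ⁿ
B

f(n) = log²(n) is O(log² n), while g(n) = 3ⁿ is O(3ⁿ).
Since O(3ⁿ) grows faster than O(log² n), g(n) dominates.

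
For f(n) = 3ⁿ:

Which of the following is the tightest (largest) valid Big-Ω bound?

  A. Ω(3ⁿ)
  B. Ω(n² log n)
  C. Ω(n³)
A

f(n) = 3ⁿ is Ω(3ⁿ).
All listed options are valid Big-Ω bounds (lower bounds),
but Ω(3ⁿ) is the tightest (largest valid bound).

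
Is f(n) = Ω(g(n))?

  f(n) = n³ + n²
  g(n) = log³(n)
True

f(n) = n³ + n² is O(n³), and g(n) = log³(n) is O(log³ n).
Since O(n³) grows at least as fast as O(log³ n), f(n) = Ω(g(n)) is true.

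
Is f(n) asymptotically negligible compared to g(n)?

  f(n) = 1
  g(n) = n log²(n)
True

f(n) = 1 is O(1), and g(n) = n log²(n) is O(n log² n).
Since O(1) grows strictly slower than O(n log² n), f(n) = o(g(n)) is true.
This means lim(n→∞) f(n)/g(n) = 0.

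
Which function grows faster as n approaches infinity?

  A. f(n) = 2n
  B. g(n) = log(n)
A

f(n) = 2n is O(n), while g(n) = log(n) is O(log n).
Since O(n) grows faster than O(log n), f(n) dominates.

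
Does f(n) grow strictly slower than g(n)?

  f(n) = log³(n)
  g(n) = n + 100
True

f(n) = log³(n) is O(log³ n), and g(n) = n + 100 is O(n).
Since O(log³ n) grows strictly slower than O(n), f(n) = o(g(n)) is true.
This means lim(n→∞) f(n)/g(n) = 0.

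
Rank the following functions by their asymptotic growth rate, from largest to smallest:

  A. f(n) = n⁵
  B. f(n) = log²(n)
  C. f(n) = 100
A > B > C

Comparing growth rates:
A = n⁵ is O(n⁵)
B = log²(n) is O(log² n)
C = 100 is O(1)

Therefore, the order from fastest to slowest is: A > B > C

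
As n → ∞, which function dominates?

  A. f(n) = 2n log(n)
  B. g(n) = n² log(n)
B

f(n) = 2n log(n) is O(n log n), while g(n) = n² log(n) is O(n² log n).
Since O(n² log n) grows faster than O(n log n), g(n) dominates.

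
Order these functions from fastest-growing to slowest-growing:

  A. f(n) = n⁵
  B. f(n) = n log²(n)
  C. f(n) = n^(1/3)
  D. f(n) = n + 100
A > B > D > C

Comparing growth rates:
A = n⁵ is O(n⁵)
B = n log²(n) is O(n log² n)
D = n + 100 is O(n)
C = n^(1/3) is O(n^(1/3))

Therefore, the order from fastest to slowest is: A > B > D > C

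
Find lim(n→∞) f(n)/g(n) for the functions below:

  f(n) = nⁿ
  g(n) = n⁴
∞

Since nⁿ (O(nⁿ)) grows faster than n⁴ (O(n⁴)),
the ratio f(n)/g(n) → ∞ as n → ∞.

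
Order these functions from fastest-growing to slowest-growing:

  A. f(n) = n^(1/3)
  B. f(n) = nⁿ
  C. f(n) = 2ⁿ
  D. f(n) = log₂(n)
B > C > A > D

Comparing growth rates:
B = nⁿ is O(nⁿ)
C = 2ⁿ is O(2ⁿ)
A = n^(1/3) is O(n^(1/3))
D = log₂(n) is O(log n)

Therefore, the order from fastest to slowest is: B > C > A > D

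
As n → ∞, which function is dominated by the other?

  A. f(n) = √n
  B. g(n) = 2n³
A

f(n) = √n is O(√n), while g(n) = 2n³ is O(n³).
Since O(√n) grows slower than O(n³), f(n) is dominated.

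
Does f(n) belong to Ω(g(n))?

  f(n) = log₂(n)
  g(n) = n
False

f(n) = log₂(n) is O(log n), and g(n) = n is O(n).
Since O(log n) grows slower than O(n), f(n) = Ω(g(n)) is false.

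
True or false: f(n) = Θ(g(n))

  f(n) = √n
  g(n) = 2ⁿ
False

f(n) = √n is O(√n), and g(n) = 2ⁿ is O(2ⁿ).
Since they have different growth rates, f(n) = Θ(g(n)) is false.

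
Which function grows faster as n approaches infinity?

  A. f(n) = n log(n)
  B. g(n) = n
A

f(n) = n log(n) is O(n log n), while g(n) = n is O(n).
Since O(n log n) grows faster than O(n), f(n) dominates.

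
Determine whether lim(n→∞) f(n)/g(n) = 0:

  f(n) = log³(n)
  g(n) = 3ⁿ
True

f(n) = log³(n) is O(log³ n), and g(n) = 3ⁿ is O(3ⁿ).
Since O(log³ n) grows strictly slower than O(3ⁿ), f(n) = o(g(n)) is true.
This means lim(n→∞) f(n)/g(n) = 0.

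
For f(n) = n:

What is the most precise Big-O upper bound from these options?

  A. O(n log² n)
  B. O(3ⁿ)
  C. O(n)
C

f(n) = n is O(n).
All listed options are valid Big-O bounds (upper bounds),
but O(n) is the tightest (smallest valid bound).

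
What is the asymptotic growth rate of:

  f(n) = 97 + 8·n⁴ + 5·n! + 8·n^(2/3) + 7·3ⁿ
Θ(n!)

Order the terms by growth rate: 97 ≺ 8·n^(2/3) ≺ 8·n⁴ ≺ 7·3ⁿ ≺ 5·n!.
The fastest-growing term 5·n! dominates as n → ∞; dropping its constant factor gives Θ(n!).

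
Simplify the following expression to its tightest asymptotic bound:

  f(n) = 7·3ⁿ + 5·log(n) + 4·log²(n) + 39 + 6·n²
Θ(3ⁿ)

Order the terms by growth rate: 39 ≺ 5·log(n) ≺ 4·log²(n) ≺ 6·n² ≺ 7·3ⁿ.
The fastest-growing term 7·3ⁿ dominates as n → ∞; dropping its constant factor gives Θ(3ⁿ).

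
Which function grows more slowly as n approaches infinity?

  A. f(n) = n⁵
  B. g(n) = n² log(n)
B

f(n) = n⁵ is O(n⁵), while g(n) = n² log(n) is O(n² log n).
Since O(n² log n) grows slower than O(n⁵), g(n) is dominated.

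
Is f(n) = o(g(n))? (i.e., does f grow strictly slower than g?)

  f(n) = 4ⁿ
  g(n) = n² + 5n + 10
False

f(n) = 4ⁿ is O(4ⁿ), and g(n) = n² + 5n + 10 is O(n²).
Since O(4ⁿ) grows faster than or equal to O(n²), f(n) = o(g(n)) is false.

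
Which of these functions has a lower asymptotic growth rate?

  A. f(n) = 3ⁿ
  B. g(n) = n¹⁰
B

f(n) = 3ⁿ is O(3ⁿ), while g(n) = n¹⁰ is O(n¹⁰).
Since O(n¹⁰) grows slower than O(3ⁿ), g(n) is dominated.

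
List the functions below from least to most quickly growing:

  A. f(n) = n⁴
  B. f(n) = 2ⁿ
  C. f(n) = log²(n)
C < A < B

Comparing growth rates:
C = log²(n) is O(log² n)
A = n⁴ is O(n⁴)
B = 2ⁿ is O(2ⁿ)

Therefore, the order from slowest to fastest is: C < A < B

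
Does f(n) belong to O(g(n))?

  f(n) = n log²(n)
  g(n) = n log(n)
False

f(n) = n log²(n) is O(n log² n), and g(n) = n log(n) is O(n log n).
Since O(n log² n) grows faster than O(n log n), f(n) = O(g(n)) is false.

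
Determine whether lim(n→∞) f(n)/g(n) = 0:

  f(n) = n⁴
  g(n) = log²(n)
False

f(n) = n⁴ is O(n⁴), and g(n) = log²(n) is O(log² n).
Since O(n⁴) grows faster than or equal to O(log² n), f(n) = o(g(n)) is false.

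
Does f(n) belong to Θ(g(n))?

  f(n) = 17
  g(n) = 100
True

f(n) = 17 and g(n) = 100 are both O(1).
Since they have the same asymptotic growth rate, f(n) = Θ(g(n)) is true.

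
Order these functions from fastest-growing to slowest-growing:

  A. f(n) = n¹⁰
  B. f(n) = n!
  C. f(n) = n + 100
B > A > C

Comparing growth rates:
B = n! is O(n!)
A = n¹⁰ is O(n¹⁰)
C = n + 100 is O(n)

Therefore, the order from fastest to slowest is: B > A > C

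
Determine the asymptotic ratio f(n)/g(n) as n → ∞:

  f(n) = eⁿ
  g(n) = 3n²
∞

Since eⁿ (O(eⁿ)) grows faster than 3n² (O(n²)),
the ratio f(n)/g(n) → ∞ as n → ∞.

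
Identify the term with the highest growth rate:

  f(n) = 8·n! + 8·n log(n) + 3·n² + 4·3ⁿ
8·n!

Looking at each term:
  - 8·n! is O(n!)
  - 8·n log(n) is O(n log n)
  - 3·n² is O(n²)
  - 4·3ⁿ is O(3ⁿ)

The term 8·n! (O(n!)) grows fastest and dominates all others.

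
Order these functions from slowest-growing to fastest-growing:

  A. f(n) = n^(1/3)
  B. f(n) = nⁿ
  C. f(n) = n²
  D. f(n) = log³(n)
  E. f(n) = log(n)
E < D < A < C < B

Comparing growth rates:
E = log(n) is O(log n)
D = log³(n) is O(log³ n)
A = n^(1/3) is O(n^(1/3))
C = n² is O(n²)
B = nⁿ is O(nⁿ)

Therefore, the order from slowest to fastest is: E < D < A < C < B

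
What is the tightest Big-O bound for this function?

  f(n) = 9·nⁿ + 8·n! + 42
O(nⁿ)

The dominant term in 9·nⁿ + 8·n! + 42 is 9·nⁿ, which is Θ(nⁿ).
Lower-order terms (8·n!, 42) are asymptotically negligible.
Constants are absorbed, so the tightest bound is O(nⁿ).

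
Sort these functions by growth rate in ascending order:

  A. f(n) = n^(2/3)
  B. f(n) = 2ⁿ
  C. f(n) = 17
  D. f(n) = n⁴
C < A < D < B

Comparing growth rates:
C = 17 is O(1)
A = n^(2/3) is O(n^(2/3))
D = n⁴ is O(n⁴)
B = 2ⁿ is O(2ⁿ)

Therefore, the order from slowest to fastest is: C < A < D < B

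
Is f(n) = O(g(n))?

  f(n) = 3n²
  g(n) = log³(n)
False

f(n) = 3n² is O(n²), and g(n) = log³(n) is O(log³ n).
Since O(n²) grows faster than O(log³ n), f(n) = O(g(n)) is false.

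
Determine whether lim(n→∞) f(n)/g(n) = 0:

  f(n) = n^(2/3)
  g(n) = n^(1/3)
False

f(n) = n^(2/3) is O(n^(2/3)), and g(n) = n^(1/3) is O(n^(1/3)).
Since O(n^(2/3)) grows faster than or equal to O(n^(1/3)), f(n) = o(g(n)) is false.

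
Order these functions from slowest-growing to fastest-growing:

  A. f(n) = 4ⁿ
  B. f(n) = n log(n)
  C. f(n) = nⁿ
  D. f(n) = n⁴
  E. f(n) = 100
E < B < D < A < C

Comparing growth rates:
E = 100 is O(1)
B = n log(n) is O(n log n)
D = n⁴ is O(n⁴)
A = 4ⁿ is O(4ⁿ)
C = nⁿ is O(nⁿ)

Therefore, the order from slowest to fastest is: E < B < D < A < C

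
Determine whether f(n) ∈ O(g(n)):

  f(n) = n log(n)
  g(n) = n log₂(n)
True

f(n) = n log(n) and g(n) = n log₂(n) are both O(n log n).
Big-O permits equal growth rates (f ≤ c·g for some c), so f(n) = O(g(n)) is true.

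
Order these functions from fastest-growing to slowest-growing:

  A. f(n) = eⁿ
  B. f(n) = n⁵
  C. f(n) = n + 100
A > B > C

Comparing growth rates:
A = eⁿ is O(eⁿ)
B = n⁵ is O(n⁵)
C = n + 100 is O(n)

Therefore, the order from fastest to slowest is: A > B > C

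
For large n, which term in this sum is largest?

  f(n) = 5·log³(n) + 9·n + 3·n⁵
3·n⁵

Looking at each term:
  - 5·log³(n) is O(log³ n)
  - 9·n is O(n)
  - 3·n⁵ is O(n⁵)

The term 3·n⁵ (O(n⁵)) grows fastest and dominates all others.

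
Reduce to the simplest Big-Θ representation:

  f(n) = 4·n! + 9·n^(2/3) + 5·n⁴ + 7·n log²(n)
Θ(n!)

Order the terms by growth rate: 9·n^(2/3) ≺ 7·n log²(n) ≺ 5·n⁴ ≺ 4·n!.
The fastest-growing term 4·n! dominates as n → ∞; dropping its constant factor gives Θ(n!).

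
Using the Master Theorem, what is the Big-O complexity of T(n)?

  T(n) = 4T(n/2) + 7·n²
Θ(n² log n)

Master Theorem: a = 4, b = 2, f(n) = 7·n².
Compute the critical exponent d = log₂(4) = 2.
Compare f(n) = Θ(n²) against n^d:
  k = 2 = d, so f(n) = Θ(n^d) — Case 2.
  Work is balanced across levels: T(n) = Θ(n^d log n) = Θ(n² log n).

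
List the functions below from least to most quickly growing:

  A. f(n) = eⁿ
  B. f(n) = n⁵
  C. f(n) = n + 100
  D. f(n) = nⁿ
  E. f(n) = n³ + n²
C < E < B < A < D

Comparing growth rates:
C = n + 100 is O(n)
E = n³ + n² is O(n³)
B = n⁵ is O(n⁵)
A = eⁿ is O(eⁿ)
D = nⁿ is O(nⁿ)

Therefore, the order from slowest to fastest is: C < E < B < A < D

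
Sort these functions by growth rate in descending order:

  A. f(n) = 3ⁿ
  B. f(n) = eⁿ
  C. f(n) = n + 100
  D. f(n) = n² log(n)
A > B > D > C

Comparing growth rates:
A = 3ⁿ is O(3ⁿ)
B = eⁿ is O(eⁿ)
D = n² log(n) is O(n² log n)
C = n + 100 is O(n)

Therefore, the order from fastest to slowest is: A > B > D > C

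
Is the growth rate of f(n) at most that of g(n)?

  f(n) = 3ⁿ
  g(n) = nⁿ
True

f(n) = 3ⁿ is O(3ⁿ), and g(n) = nⁿ is O(nⁿ).
Since O(3ⁿ) ⊆ O(nⁿ) (f grows no faster than g), f(n) = O(g(n)) is true.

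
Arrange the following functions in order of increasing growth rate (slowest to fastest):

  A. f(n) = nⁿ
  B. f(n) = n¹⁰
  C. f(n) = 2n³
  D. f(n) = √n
D < C < B < A

Comparing growth rates:
D = √n is O(√n)
C = 2n³ is O(n³)
B = n¹⁰ is O(n¹⁰)
A = nⁿ is O(nⁿ)

Therefore, the order from slowest to fastest is: D < C < B < A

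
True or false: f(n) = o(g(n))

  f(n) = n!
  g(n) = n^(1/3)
False

f(n) = n! is O(n!), and g(n) = n^(1/3) is O(n^(1/3)).
Since O(n!) grows faster than or equal to O(n^(1/3)), f(n) = o(g(n)) is false.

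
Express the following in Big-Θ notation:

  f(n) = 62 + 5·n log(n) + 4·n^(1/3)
Θ(n log n)

Order the terms by growth rate: 62 ≺ 4·n^(1/3) ≺ 5·n log(n).
The fastest-growing term 5·n log(n) dominates as n → ∞; dropping its constant factor gives Θ(n log n).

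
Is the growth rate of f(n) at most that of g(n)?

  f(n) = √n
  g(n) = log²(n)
False

f(n) = √n is O(√n), and g(n) = log²(n) is O(log² n).
Since O(√n) grows faster than O(log² n), f(n) = O(g(n)) is false.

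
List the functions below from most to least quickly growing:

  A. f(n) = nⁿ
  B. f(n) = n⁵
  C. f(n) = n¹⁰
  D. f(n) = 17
A > C > B > D

Comparing growth rates:
A = nⁿ is O(nⁿ)
C = n¹⁰ is O(n¹⁰)
B = n⁵ is O(n⁵)
D = 17 is O(1)

Therefore, the order from fastest to slowest is: A > C > B > D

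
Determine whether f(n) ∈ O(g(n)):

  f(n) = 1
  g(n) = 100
True

f(n) = 1 and g(n) = 100 are both O(1).
Big-O permits equal growth rates (f ≤ c·g for some c), so f(n) = O(g(n)) is true.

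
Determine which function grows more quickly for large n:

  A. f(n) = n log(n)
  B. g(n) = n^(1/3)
A

f(n) = n log(n) is O(n log n), while g(n) = n^(1/3) is O(n^(1/3)).
Since O(n log n) grows faster than O(n^(1/3)), f(n) dominates.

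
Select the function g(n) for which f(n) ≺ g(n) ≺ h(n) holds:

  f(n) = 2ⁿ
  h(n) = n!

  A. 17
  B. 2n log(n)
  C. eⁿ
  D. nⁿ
C

We need g(n) with 2ⁿ = o(g(n)) and g(n) = o(n!), i.e. O(2ⁿ) ≺ g ≺ O(n!).
Check each option:
  A. 17 — O(1) does not grow strictly faster than f(n)
  B. 2n log(n) — O(n log n) does not grow strictly faster than f(n)
  C. eⁿ — O(eⁿ) is strictly between O(2ⁿ) and O(n!) ✓
  D. nⁿ — O(nⁿ) does not grow strictly slower than h(n)

Only option C (eⁿ) lies strictly between.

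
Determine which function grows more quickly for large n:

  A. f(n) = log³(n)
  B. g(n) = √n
B

f(n) = log³(n) is O(log³ n), while g(n) = √n is O(√n).
Since O(√n) grows faster than O(log³ n), g(n) dominates.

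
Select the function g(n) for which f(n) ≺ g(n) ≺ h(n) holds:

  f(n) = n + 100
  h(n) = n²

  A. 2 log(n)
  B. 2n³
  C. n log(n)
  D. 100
C

We need g(n) with n + 100 = o(g(n)) and g(n) = o(n²), i.e. O(n) ≺ g ≺ O(n²).
Check each option:
  A. 2 log(n) — O(log n) does not grow strictly faster than f(n)
  B. 2n³ — O(n³) does not grow strictly slower than h(n)
  C. n log(n) — O(n log n) is strictly between O(n) and O(n²) ✓
  D. 100 — O(1) does not grow strictly faster than f(n)

Only option C (n log(n)) lies strictly between.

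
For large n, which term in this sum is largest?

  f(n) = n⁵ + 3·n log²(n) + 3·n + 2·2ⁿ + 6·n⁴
2·2ⁿ

Looking at each term:
  - n⁵ is O(n⁵)
  - 3·n log²(n) is O(n log² n)
  - 3·n is O(n)
  - 2·2ⁿ is O(2ⁿ)
  - 6·n⁴ is O(n⁴)

The term 2·2ⁿ (O(2ⁿ)) grows fastest and dominates all others.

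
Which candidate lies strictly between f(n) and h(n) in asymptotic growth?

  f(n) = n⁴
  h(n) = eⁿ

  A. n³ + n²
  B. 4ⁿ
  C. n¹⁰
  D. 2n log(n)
C

We need g(n) with n⁴ = o(g(n)) and g(n) = o(eⁿ), i.e. O(n⁴) ≺ g ≺ O(eⁿ).
Check each option:
  A. n³ + n² — O(n³) does not grow strictly faster than f(n)
  B. 4ⁿ — O(4ⁿ) does not grow strictly slower than h(n)
  C. n¹⁰ — O(n¹⁰) is strictly between O(n⁴) and O(eⁿ) ✓
  D. 2n log(n) — O(n log n) does not grow strictly faster than f(n)

Only option C (n¹⁰) lies strictly between.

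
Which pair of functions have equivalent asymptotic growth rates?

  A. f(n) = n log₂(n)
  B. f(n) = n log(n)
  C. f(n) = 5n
A and B

Examining each function:
  A. n log₂(n) is O(n log n)
  B. n log(n) is O(n log n)
  C. 5n is O(n)

Functions A and B both have the same complexity class.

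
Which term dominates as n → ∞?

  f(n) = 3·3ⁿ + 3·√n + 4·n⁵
3·3ⁿ

Looking at each term:
  - 3·3ⁿ is O(3ⁿ)
  - 3·√n is O(√n)
  - 4·n⁵ is O(n⁵)

The term 3·3ⁿ (O(3ⁿ)) grows fastest and dominates all others.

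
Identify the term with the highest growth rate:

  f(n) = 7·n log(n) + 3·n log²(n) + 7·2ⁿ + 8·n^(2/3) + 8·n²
7·2ⁿ

Looking at each term:
  - 7·n log(n) is O(n log n)
  - 3·n log²(n) is O(n log² n)
  - 7·2ⁿ is O(2ⁿ)
  - 8·n^(2/3) is O(n^(2/3))
  - 8·n² is O(n²)

The term 7·2ⁿ (O(2ⁿ)) grows fastest and dominates all others.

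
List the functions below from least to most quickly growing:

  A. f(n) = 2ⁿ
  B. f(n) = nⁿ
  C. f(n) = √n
C < A < B

Comparing growth rates:
C = √n is O(√n)
A = 2ⁿ is O(2ⁿ)
B = nⁿ is O(nⁿ)

Therefore, the order from slowest to fastest is: C < A < B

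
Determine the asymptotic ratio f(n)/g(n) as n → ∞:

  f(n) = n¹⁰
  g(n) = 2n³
∞

Since n¹⁰ (O(n¹⁰)) grows faster than 2n³ (O(n³)),
the ratio f(n)/g(n) → ∞ as n → ∞.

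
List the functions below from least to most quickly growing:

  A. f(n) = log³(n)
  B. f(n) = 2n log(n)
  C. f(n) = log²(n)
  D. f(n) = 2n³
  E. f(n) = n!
C < A < B < D < E

Comparing growth rates:
C = log²(n) is O(log² n)
A = log³(n) is O(log³ n)
B = 2n log(n) is O(n log n)
D = 2n³ is O(n³)
E = n! is O(n!)

Therefore, the order from slowest to fastest is: C < A < B < D < E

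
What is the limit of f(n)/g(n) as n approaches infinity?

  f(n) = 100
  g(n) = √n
0

Since 100 (O(1)) grows slower than √n (O(√n)),
the ratio f(n)/g(n) → 0 as n → ∞.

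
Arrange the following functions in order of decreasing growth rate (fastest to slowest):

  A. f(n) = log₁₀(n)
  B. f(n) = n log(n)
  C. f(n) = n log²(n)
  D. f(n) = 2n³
D > C > B > A

Comparing growth rates:
D = 2n³ is O(n³)
C = n log²(n) is O(n log² n)
B = n log(n) is O(n log n)
A = log₁₀(n) is O(log n)

Therefore, the order from fastest to slowest is: D > C > B > A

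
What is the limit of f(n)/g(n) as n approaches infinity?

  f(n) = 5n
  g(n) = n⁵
0

Since 5n (O(n)) grows slower than n⁵ (O(n⁵)),
the ratio f(n)/g(n) → 0 as n → ∞.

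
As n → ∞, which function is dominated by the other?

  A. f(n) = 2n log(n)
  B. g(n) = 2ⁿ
A

f(n) = 2n log(n) is O(n log n), while g(n) = 2ⁿ is O(2ⁿ).
Since O(n log n) grows slower than O(2ⁿ), f(n) is dominated.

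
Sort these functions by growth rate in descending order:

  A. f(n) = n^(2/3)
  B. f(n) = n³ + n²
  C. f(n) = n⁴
C > B > A

Comparing growth rates:
C = n⁴ is O(n⁴)
B = n³ + n² is O(n³)
A = n^(2/3) is O(n^(2/3))

Therefore, the order from fastest to slowest is: C > B > A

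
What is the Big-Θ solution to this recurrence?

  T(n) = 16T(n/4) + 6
Θ(n²)

Master Theorem: a = 16, b = 4, f(n) = 6.
Compute the critical exponent d = log₄(16) = 2.
Compare f(n) = Θ(1) against n^d:
  k = 0 < d = 2, so f(n) = O(n^(d-ε)) — Case 1.
  The recursion cost dominates: T(n) = Θ(n^d) = Θ(n²).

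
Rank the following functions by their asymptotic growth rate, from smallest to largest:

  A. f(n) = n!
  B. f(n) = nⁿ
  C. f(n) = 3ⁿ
C < A < B

Comparing growth rates:
C = 3ⁿ is O(3ⁿ)
A = n! is O(n!)
B = nⁿ is O(nⁿ)

Therefore, the order from slowest to fastest is: C < A < B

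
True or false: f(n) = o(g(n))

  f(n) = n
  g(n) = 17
False

f(n) = n is O(n), and g(n) = 17 is O(1).
Since O(n) grows faster than or equal to O(1), f(n) = o(g(n)) is false.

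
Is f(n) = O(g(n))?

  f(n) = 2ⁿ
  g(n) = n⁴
False

f(n) = 2ⁿ is O(2ⁿ), and g(n) = n⁴ is O(n⁴).
Since O(2ⁿ) grows faster than O(n⁴), f(n) = O(g(n)) is false.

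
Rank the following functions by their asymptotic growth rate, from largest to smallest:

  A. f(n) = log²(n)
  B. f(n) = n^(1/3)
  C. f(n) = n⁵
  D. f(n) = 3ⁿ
D > C > B > A

Comparing growth rates:
D = 3ⁿ is O(3ⁿ)
C = n⁵ is O(n⁵)
B = n^(1/3) is O(n^(1/3))
A = log²(n) is O(log² n)

Therefore, the order from fastest to slowest is: D > C > B > A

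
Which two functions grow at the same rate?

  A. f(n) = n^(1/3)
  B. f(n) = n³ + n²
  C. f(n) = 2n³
B and C

Examining each function:
  A. n^(1/3) is O(n^(1/3))
  B. n³ + n² is O(n³)
  C. 2n³ is O(n³)

Functions B and C both have the same complexity class.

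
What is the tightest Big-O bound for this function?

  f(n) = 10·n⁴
O(n⁴)

The dominant term in 10·n⁴ is 10·n⁴, which is Θ(n⁴).
Constants are absorbed, so the tightest bound is O(n⁴).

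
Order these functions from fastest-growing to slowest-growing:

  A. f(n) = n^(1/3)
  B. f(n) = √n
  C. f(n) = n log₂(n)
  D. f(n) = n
C > D > B > A

Comparing growth rates:
C = n log₂(n) is O(n log n)
D = n is O(n)
B = √n is O(√n)
A = n^(1/3) is O(n^(1/3))

Therefore, the order from fastest to slowest is: C > D > B > A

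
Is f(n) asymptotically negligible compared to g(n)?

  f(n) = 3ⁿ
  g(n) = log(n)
False

f(n) = 3ⁿ is O(3ⁿ), and g(n) = log(n) is O(log n).
Since O(3ⁿ) grows faster than or equal to O(log n), f(n) = o(g(n)) is false.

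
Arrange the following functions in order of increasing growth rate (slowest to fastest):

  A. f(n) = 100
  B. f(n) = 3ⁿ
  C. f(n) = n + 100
A < C < B

Comparing growth rates:
A = 100 is O(1)
C = n + 100 is O(n)
B = 3ⁿ is O(3ⁿ)

Therefore, the order from slowest to fastest is: A < C < B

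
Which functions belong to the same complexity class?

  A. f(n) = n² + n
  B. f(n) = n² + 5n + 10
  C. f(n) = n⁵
A and B

Examining each function:
  A. n² + n is O(n²)
  B. n² + 5n + 10 is O(n²)
  C. n⁵ is O(n⁵)

Functions A and B both have the same complexity class.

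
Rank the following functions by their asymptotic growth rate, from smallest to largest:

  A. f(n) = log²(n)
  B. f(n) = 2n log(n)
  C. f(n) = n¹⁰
A < B < C

Comparing growth rates:
A = log²(n) is O(log² n)
B = 2n log(n) is O(n log n)
C = n¹⁰ is O(n¹⁰)

Therefore, the order from slowest to fastest is: A < B < C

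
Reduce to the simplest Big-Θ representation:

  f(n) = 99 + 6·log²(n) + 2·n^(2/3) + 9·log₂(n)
Θ(n^(2/3))

Order the terms by growth rate: 99 ≺ 9·log₂(n) ≺ 6·log²(n) ≺ 2·n^(2/3).
The fastest-growing term 2·n^(2/3) dominates as n → ∞; dropping its constant factor gives Θ(n^(2/3)).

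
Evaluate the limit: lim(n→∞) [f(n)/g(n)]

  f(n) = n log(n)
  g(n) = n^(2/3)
∞

Since n log(n) (O(n log n)) grows faster than n^(2/3) (O(n^(2/3))),
the ratio f(n)/g(n) → ∞ as n → ∞.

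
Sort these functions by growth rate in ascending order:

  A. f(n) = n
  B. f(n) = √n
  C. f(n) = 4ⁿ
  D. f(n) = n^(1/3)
D < B < A < C

Comparing growth rates:
D = n^(1/3) is O(n^(1/3))
B = √n is O(√n)
A = n is O(n)
C = 4ⁿ is O(4ⁿ)

Therefore, the order from slowest to fastest is: D < B < A < C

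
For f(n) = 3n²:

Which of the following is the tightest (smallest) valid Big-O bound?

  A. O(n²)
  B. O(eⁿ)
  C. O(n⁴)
A

f(n) = 3n² is O(n²).
All listed options are valid Big-O bounds (upper bounds),
but O(n²) is the tightest (smallest valid bound).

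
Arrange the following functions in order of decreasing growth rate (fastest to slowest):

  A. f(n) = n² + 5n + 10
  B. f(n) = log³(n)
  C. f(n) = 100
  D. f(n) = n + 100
A > D > B > C

Comparing growth rates:
A = n² + 5n + 10 is O(n²)
D = n + 100 is O(n)
B = log³(n) is O(log³ n)
C = 100 is O(1)

Therefore, the order from fastest to slowest is: A > D > B > C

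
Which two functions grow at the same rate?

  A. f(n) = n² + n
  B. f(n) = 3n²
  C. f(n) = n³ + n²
A and B

Examining each function:
  A. n² + n is O(n²)
  B. 3n² is O(n²)
  C. n³ + n² is O(n³)

Functions A and B both have the same complexity class.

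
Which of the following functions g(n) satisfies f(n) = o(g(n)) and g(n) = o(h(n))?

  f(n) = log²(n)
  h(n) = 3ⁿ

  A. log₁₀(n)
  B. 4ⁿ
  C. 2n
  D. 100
C

We need g(n) with log²(n) = o(g(n)) and g(n) = o(3ⁿ), i.e. O(log² n) ≺ g ≺ O(3ⁿ).
Check each option:
  A. log₁₀(n) — O(log n) does not grow strictly faster than f(n)
  B. 4ⁿ — O(4ⁿ) does not grow strictly slower than h(n)
  C. 2n — O(n) is strictly between O(log² n) and O(3ⁿ) ✓
  D. 100 — O(1) does not grow strictly faster than f(n)

Only option C (2n) lies strictly between.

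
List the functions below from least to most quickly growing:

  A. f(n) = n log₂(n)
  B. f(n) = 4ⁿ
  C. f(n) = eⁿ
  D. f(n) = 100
D < A < C < B

Comparing growth rates:
D = 100 is O(1)
A = n log₂(n) is O(n log n)
C = eⁿ is O(eⁿ)
B = 4ⁿ is O(4ⁿ)

Therefore, the order from slowest to fastest is: D < A < C < B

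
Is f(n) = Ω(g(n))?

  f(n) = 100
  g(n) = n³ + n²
False

f(n) = 100 is O(1), and g(n) = n³ + n² is O(n³).
Since O(1) grows slower than O(n³), f(n) = Ω(g(n)) is false.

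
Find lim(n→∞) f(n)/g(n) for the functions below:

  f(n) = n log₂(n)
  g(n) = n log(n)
1/log(2)

Since n log₂(n) and n log(n) have the same growth rate (O(n log n)),
the ratio converges to a constant: 1/log(2).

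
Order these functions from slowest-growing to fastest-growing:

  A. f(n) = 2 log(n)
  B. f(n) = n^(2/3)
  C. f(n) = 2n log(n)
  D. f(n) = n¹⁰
A < B < C < D

Comparing growth rates:
A = 2 log(n) is O(log n)
B = n^(2/3) is O(n^(2/3))
C = 2n log(n) is O(n log n)
D = n¹⁰ is O(n¹⁰)

Therefore, the order from slowest to fastest is: A < B < C < D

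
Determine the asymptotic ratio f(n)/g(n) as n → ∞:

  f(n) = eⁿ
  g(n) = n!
0

Since eⁿ (O(eⁿ)) grows slower than n! (O(n!)),
the ratio f(n)/g(n) → 0 as n → ∞.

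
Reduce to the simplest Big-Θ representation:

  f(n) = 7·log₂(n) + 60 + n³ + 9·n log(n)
Θ(n³)

Order the terms by growth rate: 60 ≺ 7·log₂(n) ≺ 9·n log(n) ≺ n³.
The fastest-growing term n³ dominates as n → ∞; dropping its constant factor gives Θ(n³).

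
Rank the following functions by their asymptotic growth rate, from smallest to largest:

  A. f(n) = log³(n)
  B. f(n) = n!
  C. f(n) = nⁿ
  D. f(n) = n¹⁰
A < D < B < C

Comparing growth rates:
A = log³(n) is O(log³ n)
D = n¹⁰ is O(n¹⁰)
B = n! is O(n!)
C = nⁿ is O(nⁿ)

Therefore, the order from slowest to fastest is: A < D < B < C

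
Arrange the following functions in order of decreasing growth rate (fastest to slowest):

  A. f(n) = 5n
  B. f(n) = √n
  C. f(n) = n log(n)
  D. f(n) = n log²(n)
D > C > A > B

Comparing growth rates:
D = n log²(n) is O(n log² n)
C = n log(n) is O(n log n)
A = 5n is O(n)
B = √n is O(√n)

Therefore, the order from fastest to slowest is: D > C > A > B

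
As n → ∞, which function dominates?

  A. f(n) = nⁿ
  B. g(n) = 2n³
A

f(n) = nⁿ is O(nⁿ), while g(n) = 2n³ is O(n³).
Since O(nⁿ) grows faster than O(n³), f(n) dominates.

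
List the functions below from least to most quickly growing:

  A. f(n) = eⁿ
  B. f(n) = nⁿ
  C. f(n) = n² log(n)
C < A < B

Comparing growth rates:
C = n² log(n) is O(n² log n)
A = eⁿ is O(eⁿ)
B = nⁿ is O(nⁿ)

Therefore, the order from slowest to fastest is: C < A < B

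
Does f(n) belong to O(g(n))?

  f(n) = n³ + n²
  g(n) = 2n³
True

f(n) = n³ + n² and g(n) = 2n³ are both O(n³).
Big-O permits equal growth rates (f ≤ c·g for some c), so f(n) = O(g(n)) is true.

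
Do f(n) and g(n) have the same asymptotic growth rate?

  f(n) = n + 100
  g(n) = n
True

f(n) = n + 100 and g(n) = n are both O(n).
Since they have the same asymptotic growth rate, f(n) = Θ(g(n)) is true.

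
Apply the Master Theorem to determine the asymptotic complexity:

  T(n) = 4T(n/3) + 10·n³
Θ(n³)

Master Theorem: a = 4, b = 3, f(n) = 10·n³.
Compute the critical exponent d = log₃(4) = 1.262.
Compare f(n) = Θ(n³) against n^d:
  k = 3 > d = 1.262, so f(n) = Ω(n^(d+ε)) — Case 3.
  Regularity: a·(n/b)^3/n^3 = a/b^3 = 4/27 < 1 ✓.
  The top-level work dominates: T(n) = Θ(f(n)) = Θ(n³).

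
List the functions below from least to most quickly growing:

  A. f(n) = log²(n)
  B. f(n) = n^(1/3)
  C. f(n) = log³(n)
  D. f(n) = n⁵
A < C < B < D

Comparing growth rates:
A = log²(n) is O(log² n)
C = log³(n) is O(log³ n)
B = n^(1/3) is O(n^(1/3))
D = n⁵ is O(n⁵)

Therefore, the order from slowest to fastest is: A < C < B < D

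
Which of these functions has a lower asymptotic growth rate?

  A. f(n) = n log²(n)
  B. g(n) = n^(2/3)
B

f(n) = n log²(n) is O(n log² n), while g(n) = n^(2/3) is O(n^(2/3)).
Since O(n^(2/3)) grows slower than O(n log² n), g(n) is dominated.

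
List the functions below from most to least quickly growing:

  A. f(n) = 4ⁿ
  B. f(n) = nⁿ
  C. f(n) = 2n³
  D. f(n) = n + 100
B > A > C > D

Comparing growth rates:
B = nⁿ is O(nⁿ)
A = 4ⁿ is O(4ⁿ)
C = 2n³ is O(n³)
D = n + 100 is O(n)

Therefore, the order from fastest to slowest is: B > A > C > D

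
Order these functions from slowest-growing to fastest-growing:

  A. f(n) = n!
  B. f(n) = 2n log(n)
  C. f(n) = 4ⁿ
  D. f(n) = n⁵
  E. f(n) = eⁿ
B < D < E < C < A

Comparing growth rates:
B = 2n log(n) is O(n log n)
D = n⁵ is O(n⁵)
E = eⁿ is O(eⁿ)
C = 4ⁿ is O(4ⁿ)
A = n! is O(n!)

Therefore, the order from slowest to fastest is: B < D < E < C < A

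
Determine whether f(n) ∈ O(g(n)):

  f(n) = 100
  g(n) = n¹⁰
True

f(n) = 100 is O(1), and g(n) = n¹⁰ is O(n¹⁰).
Since O(1) ⊆ O(n¹⁰) (f grows no faster than g), f(n) = O(g(n)) is true.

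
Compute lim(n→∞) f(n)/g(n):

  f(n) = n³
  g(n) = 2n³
1/2

Since n³ and 2n³ have the same growth rate (O(n³)),
the ratio converges to a constant: 1/2.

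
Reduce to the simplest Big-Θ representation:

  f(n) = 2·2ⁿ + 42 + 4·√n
Θ(2ⁿ)

Order the terms by growth rate: 42 ≺ 4·√n ≺ 2·2ⁿ.
The fastest-growing term 2·2ⁿ dominates as n → ∞; dropping its constant factor gives Θ(2ⁿ).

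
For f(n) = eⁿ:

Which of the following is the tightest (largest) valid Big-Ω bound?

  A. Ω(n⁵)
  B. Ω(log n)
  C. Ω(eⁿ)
C

f(n) = eⁿ is Ω(eⁿ).
All listed options are valid Big-Ω bounds (lower bounds),
but Ω(eⁿ) is the tightest (largest valid bound).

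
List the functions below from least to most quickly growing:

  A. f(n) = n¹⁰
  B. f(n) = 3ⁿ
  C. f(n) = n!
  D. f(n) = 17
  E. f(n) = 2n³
D < E < A < B < C

Comparing growth rates:
D = 17 is O(1)
E = 2n³ is O(n³)
A = n¹⁰ is O(n¹⁰)
B = 3ⁿ is O(3ⁿ)
C = n! is O(n!)

Therefore, the order from slowest to fastest is: D < E < A < B < C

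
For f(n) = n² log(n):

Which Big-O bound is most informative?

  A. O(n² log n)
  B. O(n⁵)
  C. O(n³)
A

f(n) = n² log(n) is O(n² log n).
All listed options are valid Big-O bounds (upper bounds),
but O(n² log n) is the tightest (smallest valid bound).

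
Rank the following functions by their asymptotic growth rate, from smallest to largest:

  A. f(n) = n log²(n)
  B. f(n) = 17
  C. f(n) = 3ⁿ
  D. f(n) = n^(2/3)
B < D < A < C

Comparing growth rates:
B = 17 is O(1)
D = n^(2/3) is O(n^(2/3))
A = n log²(n) is O(n log² n)
C = 3ⁿ is O(3ⁿ)

Therefore, the order from slowest to fastest is: B < D < A < C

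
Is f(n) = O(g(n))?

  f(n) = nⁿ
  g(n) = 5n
False

f(n) = nⁿ is O(nⁿ), and g(n) = 5n is O(n).
Since O(nⁿ) grows faster than O(n), f(n) = O(g(n)) is false.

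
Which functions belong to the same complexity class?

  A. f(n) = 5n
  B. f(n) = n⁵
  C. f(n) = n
A and C

Examining each function:
  A. 5n is O(n)
  B. n⁵ is O(n⁵)
  C. n is O(n)

Functions A and C both have the same complexity class.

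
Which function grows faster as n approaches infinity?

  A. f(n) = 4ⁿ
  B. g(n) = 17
A

f(n) = 4ⁿ is O(4ⁿ), while g(n) = 17 is O(1).
Since O(4ⁿ) grows faster than O(1), f(n) dominates.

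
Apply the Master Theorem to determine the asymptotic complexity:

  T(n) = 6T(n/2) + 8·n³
Θ(n³)

Master Theorem: a = 6, b = 2, f(n) = 8·n³.
Compute the critical exponent d = log₂(6) = 2.585.
Compare f(n) = Θ(n³) against n^d:
  k = 3 > d = 2.585, so f(n) = Ω(n^(d+ε)) — Case 3.
  Regularity: a·(n/b)^3/n^3 = a/b^3 = 6/8 < 1 ✓.
  The top-level work dominates: T(n) = Θ(f(n)) = Θ(n³).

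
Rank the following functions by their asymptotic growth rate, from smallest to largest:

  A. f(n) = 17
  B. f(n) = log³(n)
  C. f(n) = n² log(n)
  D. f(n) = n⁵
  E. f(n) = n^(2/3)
A < B < E < C < D

Comparing growth rates:
A = 17 is O(1)
B = log³(n) is O(log³ n)
E = n^(2/3) is O(n^(2/3))
C = n² log(n) is O(n² log n)
D = n⁵ is O(n⁵)

Therefore, the order from slowest to fastest is: A < B < E < C < D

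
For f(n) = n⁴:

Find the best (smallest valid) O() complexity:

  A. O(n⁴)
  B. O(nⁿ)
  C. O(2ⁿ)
A

f(n) = n⁴ is O(n⁴).
All listed options are valid Big-O bounds (upper bounds),
but O(n⁴) is the tightest (smallest valid bound).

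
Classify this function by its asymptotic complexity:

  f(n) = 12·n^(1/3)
O(n^(1/3))

The dominant term in 12·n^(1/3) is 12·n^(1/3), which is Θ(n^(1/3)).
Constants are absorbed, so the tightest bound is O(n^(1/3)).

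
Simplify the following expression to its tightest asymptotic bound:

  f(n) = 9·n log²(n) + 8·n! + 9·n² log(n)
Θ(n!)

Order the terms by growth rate: 9·n log²(n) ≺ 9·n² log(n) ≺ 8·n!.
The fastest-growing term 8·n! dominates as n → ∞; dropping its constant factor gives Θ(n!).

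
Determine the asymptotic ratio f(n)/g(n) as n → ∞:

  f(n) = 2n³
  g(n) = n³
2

Since 2n³ and n³ have the same growth rate (O(n³)),
the ratio converges to a constant: 2.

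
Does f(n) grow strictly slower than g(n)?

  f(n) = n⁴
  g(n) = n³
False

f(n) = n⁴ is O(n⁴), and g(n) = n³ is O(n³).
Since O(n⁴) grows faster than or equal to O(n³), f(n) = o(g(n)) is false.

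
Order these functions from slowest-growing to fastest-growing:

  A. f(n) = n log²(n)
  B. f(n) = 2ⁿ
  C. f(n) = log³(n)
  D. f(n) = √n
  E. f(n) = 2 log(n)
E < C < D < A < B

Comparing growth rates:
E = 2 log(n) is O(log n)
C = log³(n) is O(log³ n)
D = √n is O(√n)
A = n log²(n) is O(n log² n)
B = 2ⁿ is O(2ⁿ)

Therefore, the order from slowest to fastest is: E < C < D < A < B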